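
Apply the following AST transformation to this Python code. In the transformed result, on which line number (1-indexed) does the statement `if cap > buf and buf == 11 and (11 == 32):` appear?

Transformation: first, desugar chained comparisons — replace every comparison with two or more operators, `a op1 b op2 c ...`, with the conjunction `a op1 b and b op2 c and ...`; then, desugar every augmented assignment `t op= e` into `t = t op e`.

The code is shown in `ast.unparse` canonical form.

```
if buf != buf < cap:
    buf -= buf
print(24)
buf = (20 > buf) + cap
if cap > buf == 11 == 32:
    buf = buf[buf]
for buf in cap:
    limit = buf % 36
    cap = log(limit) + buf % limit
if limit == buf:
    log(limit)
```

Transformed code:
if buf != buf and buf < cap:
    buf = buf - buf
print(24)
buf = (20 > buf) + cap
if cap > buf and buf == 11 and (11 == 32):
    buf = buf[buf]
for buf in cap:
    limit = buf % 36
    cap = log(limit) + buf % limit
if limit == buf:
    log(limit)

5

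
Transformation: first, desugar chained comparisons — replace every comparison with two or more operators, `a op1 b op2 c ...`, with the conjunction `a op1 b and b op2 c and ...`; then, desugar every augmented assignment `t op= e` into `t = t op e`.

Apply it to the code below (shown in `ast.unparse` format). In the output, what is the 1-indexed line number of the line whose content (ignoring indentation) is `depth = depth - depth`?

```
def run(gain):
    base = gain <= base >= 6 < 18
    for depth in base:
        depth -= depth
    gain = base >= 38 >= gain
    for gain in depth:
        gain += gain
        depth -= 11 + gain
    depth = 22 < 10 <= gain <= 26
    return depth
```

4

Transformed code:
def run(gain):
    base = gain <= base and base >= 6 and (6 < 18)
    for depth in base:
        depth = depth - depth
    gain = base >= 38 and 38 >= gain
    for gain in depth:
        gain = gain + gain
        depth = depth - (11 + gain)
    depth = 22 < 10 and 10 <= gain and (gain <= 26)
    return depth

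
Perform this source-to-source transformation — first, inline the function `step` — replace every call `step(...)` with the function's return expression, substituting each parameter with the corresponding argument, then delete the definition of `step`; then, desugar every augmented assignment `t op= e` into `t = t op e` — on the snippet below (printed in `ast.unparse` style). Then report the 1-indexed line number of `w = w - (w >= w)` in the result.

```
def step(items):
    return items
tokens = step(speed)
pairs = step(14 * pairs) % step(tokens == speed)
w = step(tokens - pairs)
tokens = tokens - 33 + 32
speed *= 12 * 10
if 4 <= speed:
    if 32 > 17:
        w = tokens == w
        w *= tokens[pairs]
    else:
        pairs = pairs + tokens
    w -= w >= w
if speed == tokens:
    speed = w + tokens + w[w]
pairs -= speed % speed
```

12

Transformed code:
tokens = speed
pairs = 14 * pairs % (tokens == speed)
w = tokens - pairs
tokens = tokens - 33 + 32
speed = speed * (12 * 10)
if 4 <= speed:
    if 32 > 17:
        w = tokens == w
        w = w * tokens[pairs]
    else:
        pairs = pairs + tokens
    w = w - (w >= w)
if speed == tokens:
    speed = w + tokens + w[w]
pairs = pairs - speed % speed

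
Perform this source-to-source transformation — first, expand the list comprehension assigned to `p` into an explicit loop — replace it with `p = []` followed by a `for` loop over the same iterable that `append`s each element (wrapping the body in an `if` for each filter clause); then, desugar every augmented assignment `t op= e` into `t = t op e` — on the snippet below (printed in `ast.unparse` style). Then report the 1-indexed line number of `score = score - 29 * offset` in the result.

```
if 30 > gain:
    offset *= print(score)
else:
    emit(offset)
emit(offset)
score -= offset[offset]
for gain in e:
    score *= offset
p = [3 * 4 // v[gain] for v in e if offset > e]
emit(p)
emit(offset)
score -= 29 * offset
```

15

Transformed code:
if 30 > gain:
    offset = offset * print(score)
else:
    emit(offset)
emit(offset)
score = score - offset[offset]
for gain in e:
    score = score * offset
p = []
for v in e:
    if offset > e:
        p.append(3 * 4 // v[gain])
emit(p)
emit(offset)
score = score - 29 * offset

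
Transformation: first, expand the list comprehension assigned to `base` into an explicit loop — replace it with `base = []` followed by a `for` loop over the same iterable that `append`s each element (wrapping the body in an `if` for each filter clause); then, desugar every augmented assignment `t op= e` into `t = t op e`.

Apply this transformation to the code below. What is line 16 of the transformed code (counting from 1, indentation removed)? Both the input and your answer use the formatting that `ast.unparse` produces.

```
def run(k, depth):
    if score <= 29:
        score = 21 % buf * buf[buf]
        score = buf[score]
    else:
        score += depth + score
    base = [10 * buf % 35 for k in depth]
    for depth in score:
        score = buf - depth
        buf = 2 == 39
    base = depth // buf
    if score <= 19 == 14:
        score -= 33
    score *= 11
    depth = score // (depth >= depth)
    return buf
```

score = score * 11

Transformed code:
def run(k, depth):
    if score <= 29:
        score = 21 % buf * buf[buf]
        score = buf[score]
    else:
        score = score + (depth + score)
    base = []
    for k in depth:
        base.append(10 * buf % 35)
    for depth in score:
        score = buf - depth
        buf = 2 == 39
    base = depth // buf
    if score <= 19 == 14:
        score = score - 33
    score = score * 11
    depth = score // (depth >= depth)
    return buf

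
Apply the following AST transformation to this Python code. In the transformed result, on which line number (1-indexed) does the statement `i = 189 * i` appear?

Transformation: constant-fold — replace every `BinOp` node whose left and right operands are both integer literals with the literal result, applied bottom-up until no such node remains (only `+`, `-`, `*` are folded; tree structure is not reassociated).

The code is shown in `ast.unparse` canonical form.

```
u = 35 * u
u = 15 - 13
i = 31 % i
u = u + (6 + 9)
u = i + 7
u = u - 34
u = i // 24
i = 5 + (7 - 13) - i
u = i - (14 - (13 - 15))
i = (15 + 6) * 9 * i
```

10

Transformed code:
u = 35 * u
u = 2
i = 31 % i
u = u + 15
u = i + 7
u = u - 34
u = i // 24
i = -1 - i
u = i - 16
i = 189 * i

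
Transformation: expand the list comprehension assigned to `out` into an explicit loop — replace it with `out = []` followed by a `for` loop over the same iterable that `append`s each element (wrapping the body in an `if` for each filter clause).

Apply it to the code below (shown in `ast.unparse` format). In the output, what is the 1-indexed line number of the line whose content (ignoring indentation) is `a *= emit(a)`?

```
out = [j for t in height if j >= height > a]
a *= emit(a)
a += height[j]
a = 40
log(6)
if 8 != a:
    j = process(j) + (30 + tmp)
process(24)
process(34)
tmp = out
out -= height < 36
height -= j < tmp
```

5

Transformed code:
out = []
for t in height:
    if j >= height > a:
        out.append(j)
a *= emit(a)
a += height[j]
a = 40
log(6)
if 8 != a:
    j = process(j) + (30 + tmp)
process(24)
process(34)
tmp = out
out -= height < 36
height -= j < tmp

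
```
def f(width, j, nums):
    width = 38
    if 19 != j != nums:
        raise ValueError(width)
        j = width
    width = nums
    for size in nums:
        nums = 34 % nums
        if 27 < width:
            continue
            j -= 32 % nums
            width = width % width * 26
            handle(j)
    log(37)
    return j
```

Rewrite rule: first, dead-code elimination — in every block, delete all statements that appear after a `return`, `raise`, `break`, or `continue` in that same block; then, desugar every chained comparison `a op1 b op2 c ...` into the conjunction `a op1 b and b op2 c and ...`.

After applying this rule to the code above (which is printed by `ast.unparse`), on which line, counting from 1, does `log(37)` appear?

Transformed code:
def f(width, j, nums):
    width = 38
    if 19 != j and j != nums:
        raise ValueError(width)
    width = nums
    for size in nums:
        nums = 34 % nums
        if 27 < width:
            continue
    log(37)
    return j

10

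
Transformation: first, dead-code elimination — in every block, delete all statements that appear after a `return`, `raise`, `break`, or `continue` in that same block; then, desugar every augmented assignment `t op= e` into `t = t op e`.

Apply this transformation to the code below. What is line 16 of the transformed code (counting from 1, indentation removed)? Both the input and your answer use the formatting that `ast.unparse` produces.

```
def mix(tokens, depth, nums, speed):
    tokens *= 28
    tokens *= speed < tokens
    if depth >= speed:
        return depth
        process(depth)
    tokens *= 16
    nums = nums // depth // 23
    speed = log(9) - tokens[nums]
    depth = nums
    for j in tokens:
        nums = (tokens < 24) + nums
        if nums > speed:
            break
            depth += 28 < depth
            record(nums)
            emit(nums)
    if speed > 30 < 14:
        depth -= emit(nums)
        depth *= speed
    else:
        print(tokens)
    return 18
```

depth = depth * speed

Transformed code:
def mix(tokens, depth, nums, speed):
    tokens = tokens * 28
    tokens = tokens * (speed < tokens)
    if depth >= speed:
        return depth
    tokens = tokens * 16
    nums = nums // depth // 23
    speed = log(9) - tokens[nums]
    depth = nums
    for j in tokens:
        nums = (tokens < 24) + nums
        if nums > speed:
            break
    if speed > 30 < 14:
        depth = depth - emit(nums)
        depth = depth * speed
    else:
        print(tokens)
    return 18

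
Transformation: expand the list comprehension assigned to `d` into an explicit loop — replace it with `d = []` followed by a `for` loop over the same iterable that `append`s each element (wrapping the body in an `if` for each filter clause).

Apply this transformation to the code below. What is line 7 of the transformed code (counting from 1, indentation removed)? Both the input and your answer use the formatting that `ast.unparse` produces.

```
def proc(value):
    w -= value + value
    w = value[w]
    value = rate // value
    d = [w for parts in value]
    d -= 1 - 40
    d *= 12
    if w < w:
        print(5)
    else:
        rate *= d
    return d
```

d.append(w)

Transformed code:
def proc(value):
    w -= value + value
    w = value[w]
    value = rate // value
    d = []
    for parts in value:
        d.append(w)
    d -= 1 - 40
    d *= 12
    if w < w:
        print(5)
    else:
        rate *= d
    return d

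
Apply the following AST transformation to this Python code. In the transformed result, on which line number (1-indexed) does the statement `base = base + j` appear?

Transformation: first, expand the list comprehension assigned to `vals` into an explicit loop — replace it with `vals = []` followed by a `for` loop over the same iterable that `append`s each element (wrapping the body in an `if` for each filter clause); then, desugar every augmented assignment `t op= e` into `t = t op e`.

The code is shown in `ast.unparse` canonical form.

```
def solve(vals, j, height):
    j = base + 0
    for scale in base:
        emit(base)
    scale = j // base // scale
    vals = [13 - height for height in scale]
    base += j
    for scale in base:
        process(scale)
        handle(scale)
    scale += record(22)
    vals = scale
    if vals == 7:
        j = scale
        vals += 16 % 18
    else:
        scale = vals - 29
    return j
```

Transformed code:
def solve(vals, j, height):
    j = base + 0
    for scale in base:
        emit(base)
    scale = j // base // scale
    vals = []
    for height in scale:
        vals.append(13 - height)
    base = base + j
    for scale in base:
        process(scale)
        handle(scale)
    scale = scale + record(22)
    vals = scale
    if vals == 7:
        j = scale
        vals = vals + 16 % 18
    else:
        scale = vals - 29
    return j

9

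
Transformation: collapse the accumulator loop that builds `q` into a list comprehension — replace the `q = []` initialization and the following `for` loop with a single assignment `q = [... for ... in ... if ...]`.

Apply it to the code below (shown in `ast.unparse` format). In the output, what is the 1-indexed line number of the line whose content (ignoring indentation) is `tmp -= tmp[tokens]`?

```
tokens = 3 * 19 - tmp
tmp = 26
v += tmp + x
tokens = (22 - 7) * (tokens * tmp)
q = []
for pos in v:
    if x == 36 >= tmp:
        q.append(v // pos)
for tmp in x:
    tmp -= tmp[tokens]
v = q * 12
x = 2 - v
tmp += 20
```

Transformed code:
tokens = 3 * 19 - tmp
tmp = 26
v += tmp + x
tokens = (22 - 7) * (tokens * tmp)
q = [v // pos for pos in v if x == 36 >= tmp]
for tmp in x:
    tmp -= tmp[tokens]
v = q * 12
x = 2 - v
tmp += 20

7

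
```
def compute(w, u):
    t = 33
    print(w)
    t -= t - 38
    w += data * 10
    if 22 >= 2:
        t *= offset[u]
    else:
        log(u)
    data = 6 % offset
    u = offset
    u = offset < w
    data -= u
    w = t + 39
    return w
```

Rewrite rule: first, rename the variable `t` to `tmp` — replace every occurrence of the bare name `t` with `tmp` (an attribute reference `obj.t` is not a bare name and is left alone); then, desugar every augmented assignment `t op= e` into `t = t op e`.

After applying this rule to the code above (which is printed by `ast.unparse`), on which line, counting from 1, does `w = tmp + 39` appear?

Transformed code:
def compute(w, u):
    tmp = 33
    print(w)
    tmp = tmp - (tmp - 38)
    w = w + data * 10
    if 22 >= 2:
        tmp = tmp * offset[u]
    else:
        log(u)
    data = 6 % offset
    u = offset
    u = offset < w
    data = data - u
    w = tmp + 39
    return w

14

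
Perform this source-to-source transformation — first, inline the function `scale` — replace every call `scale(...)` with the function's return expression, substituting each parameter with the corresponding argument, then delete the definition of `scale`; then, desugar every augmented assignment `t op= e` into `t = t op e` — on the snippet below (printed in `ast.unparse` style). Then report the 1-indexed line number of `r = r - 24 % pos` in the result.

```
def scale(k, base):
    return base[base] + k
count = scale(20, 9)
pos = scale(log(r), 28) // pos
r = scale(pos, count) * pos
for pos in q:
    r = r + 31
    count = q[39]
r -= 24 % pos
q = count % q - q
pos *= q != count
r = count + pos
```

Transformed code:
count = 9[9] + 20
pos = (28[28] + log(r)) // pos
r = (count[count] + pos) * pos
for pos in q:
    r = r + 31
    count = q[39]
r = r - 24 % pos
q = count % q - q
pos = pos * (q != count)
r = count + pos

7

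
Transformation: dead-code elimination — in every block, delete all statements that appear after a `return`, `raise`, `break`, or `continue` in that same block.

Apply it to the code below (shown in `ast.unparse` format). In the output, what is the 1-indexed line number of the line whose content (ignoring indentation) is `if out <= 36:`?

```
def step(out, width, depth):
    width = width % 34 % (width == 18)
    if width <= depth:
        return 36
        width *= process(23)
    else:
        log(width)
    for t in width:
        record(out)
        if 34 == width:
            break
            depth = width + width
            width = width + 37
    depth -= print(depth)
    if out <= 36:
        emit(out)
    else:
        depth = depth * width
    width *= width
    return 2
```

12

Transformed code:
def step(out, width, depth):
    width = width % 34 % (width == 18)
    if width <= depth:
        return 36
    else:
        log(width)
    for t in width:
        record(out)
        if 34 == width:
            break
    depth -= print(depth)
    if out <= 36:
        emit(out)
    else:
        depth = depth * width
    width *= width
    return 2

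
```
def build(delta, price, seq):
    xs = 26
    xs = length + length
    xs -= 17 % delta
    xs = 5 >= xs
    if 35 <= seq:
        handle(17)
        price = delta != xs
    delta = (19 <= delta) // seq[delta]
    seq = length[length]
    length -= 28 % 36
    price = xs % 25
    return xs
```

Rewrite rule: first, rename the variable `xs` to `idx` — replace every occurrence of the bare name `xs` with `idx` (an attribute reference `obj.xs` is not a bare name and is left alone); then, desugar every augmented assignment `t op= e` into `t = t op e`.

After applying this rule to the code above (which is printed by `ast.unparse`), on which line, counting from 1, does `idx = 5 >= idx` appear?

5

Transformed code:
def build(delta, price, seq):
    idx = 26
    idx = length + length
    idx = idx - 17 % delta
    idx = 5 >= idx
    if 35 <= seq:
        handle(17)
        price = delta != idx
    delta = (19 <= delta) // seq[delta]
    seq = length[length]
    length = length - 28 % 36
    price = idx % 25
    return idx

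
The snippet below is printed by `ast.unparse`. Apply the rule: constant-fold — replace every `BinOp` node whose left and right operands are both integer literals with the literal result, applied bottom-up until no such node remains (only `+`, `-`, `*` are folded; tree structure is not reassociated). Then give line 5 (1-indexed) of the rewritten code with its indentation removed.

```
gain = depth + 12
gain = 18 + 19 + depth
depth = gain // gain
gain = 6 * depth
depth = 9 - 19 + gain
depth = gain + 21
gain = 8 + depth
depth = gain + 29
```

Transformed code:
gain = depth + 12
gain = 37 + depth
depth = gain // gain
gain = 6 * depth
depth = -10 + gain
depth = gain + 21
gain = 8 + depth
depth = gain + 29

depth = -10 + gain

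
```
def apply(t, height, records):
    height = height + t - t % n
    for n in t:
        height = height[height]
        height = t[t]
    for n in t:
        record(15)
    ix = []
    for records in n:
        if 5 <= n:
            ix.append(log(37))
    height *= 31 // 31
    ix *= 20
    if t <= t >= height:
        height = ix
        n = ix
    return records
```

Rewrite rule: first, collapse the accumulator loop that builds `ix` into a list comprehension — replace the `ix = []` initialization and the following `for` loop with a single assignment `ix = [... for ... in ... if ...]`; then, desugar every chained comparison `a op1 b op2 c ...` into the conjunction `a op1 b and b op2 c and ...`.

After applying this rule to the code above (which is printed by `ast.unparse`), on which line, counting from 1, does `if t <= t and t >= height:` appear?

Transformed code:
def apply(t, height, records):
    height = height + t - t % n
    for n in t:
        height = height[height]
        height = t[t]
    for n in t:
        record(15)
    ix = [log(37) for records in n if 5 <= n]
    height *= 31 // 31
    ix *= 20
    if t <= t and t >= height:
        height = ix
        n = ix
    return records

11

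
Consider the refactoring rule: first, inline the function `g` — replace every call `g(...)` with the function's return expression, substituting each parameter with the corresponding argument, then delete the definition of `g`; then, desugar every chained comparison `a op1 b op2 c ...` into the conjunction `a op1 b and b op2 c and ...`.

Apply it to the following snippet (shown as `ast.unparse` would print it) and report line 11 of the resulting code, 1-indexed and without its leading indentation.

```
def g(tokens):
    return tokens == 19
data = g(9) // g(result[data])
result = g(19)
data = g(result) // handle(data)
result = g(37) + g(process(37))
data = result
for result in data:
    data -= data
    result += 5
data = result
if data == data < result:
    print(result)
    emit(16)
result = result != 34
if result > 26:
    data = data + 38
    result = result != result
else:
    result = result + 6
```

print(result)

Transformed code:
data = (9 == 19) // (result[data] == 19)
result = 19 == 19
data = (result == 19) // handle(data)
result = (37 == 19) + (process(37) == 19)
data = result
for result in data:
    data -= data
    result += 5
data = result
if data == data and data < result:
    print(result)
    emit(16)
result = result != 34
if result > 26:
    data = data + 38
    result = result != result
else:
    result = result + 6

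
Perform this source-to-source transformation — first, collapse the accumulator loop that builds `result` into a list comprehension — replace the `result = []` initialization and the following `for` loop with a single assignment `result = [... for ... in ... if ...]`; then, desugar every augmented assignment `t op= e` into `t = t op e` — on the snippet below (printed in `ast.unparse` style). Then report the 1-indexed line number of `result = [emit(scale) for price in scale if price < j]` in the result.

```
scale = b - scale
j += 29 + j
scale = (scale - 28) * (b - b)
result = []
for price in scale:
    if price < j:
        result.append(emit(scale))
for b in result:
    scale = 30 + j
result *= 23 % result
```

Transformed code:
scale = b - scale
j = j + (29 + j)
scale = (scale - 28) * (b - b)
result = [emit(scale) for price in scale if price < j]
for b in result:
    scale = 30 + j
result = result * (23 % result)

4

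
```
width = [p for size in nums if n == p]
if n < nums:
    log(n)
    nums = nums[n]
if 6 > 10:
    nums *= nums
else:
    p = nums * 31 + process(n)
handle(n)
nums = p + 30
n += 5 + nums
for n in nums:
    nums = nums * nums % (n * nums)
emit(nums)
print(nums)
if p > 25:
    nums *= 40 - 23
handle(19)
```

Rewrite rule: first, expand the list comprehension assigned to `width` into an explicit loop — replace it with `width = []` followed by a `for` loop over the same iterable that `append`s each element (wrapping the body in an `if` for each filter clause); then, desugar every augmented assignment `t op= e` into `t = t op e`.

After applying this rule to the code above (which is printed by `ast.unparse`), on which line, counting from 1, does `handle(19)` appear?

21

Transformed code:
width = []
for size in nums:
    if n == p:
        width.append(p)
if n < nums:
    log(n)
    nums = nums[n]
if 6 > 10:
    nums = nums * nums
else:
    p = nums * 31 + process(n)
handle(n)
nums = p + 30
n = n + (5 + nums)
for n in nums:
    nums = nums * nums % (n * nums)
emit(nums)
print(nums)
if p > 25:
    nums = nums * (40 - 23)
handle(19)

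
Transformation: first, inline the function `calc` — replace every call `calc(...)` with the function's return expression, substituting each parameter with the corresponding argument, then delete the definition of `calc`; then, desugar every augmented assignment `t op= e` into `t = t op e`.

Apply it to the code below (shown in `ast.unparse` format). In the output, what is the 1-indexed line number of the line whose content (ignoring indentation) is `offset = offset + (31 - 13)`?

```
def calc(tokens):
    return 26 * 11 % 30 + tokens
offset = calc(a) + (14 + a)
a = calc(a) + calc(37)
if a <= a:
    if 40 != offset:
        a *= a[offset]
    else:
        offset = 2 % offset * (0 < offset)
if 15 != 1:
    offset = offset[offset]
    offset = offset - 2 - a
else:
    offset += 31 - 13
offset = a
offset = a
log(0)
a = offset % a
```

Transformed code:
offset = 26 * 11 % 30 + a + (14 + a)
a = 26 * 11 % 30 + a + (26 * 11 % 30 + 37)
if a <= a:
    if 40 != offset:
        a = a * a[offset]
    else:
        offset = 2 % offset * (0 < offset)
if 15 != 1:
    offset = offset[offset]
    offset = offset - 2 - a
else:
    offset = offset + (31 - 13)
offset = a
offset = a
log(0)
a = offset % a

12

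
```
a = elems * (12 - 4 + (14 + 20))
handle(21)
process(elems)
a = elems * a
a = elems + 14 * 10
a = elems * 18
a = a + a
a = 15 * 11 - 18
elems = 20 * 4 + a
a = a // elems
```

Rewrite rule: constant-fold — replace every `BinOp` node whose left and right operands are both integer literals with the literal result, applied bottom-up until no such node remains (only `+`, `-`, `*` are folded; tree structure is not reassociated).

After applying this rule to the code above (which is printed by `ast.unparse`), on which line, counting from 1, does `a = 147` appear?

8

Transformed code:
a = elems * 42
handle(21)
process(elems)
a = elems * a
a = elems + 140
a = elems * 18
a = a + a
a = 147
elems = 80 + a
a = a // elems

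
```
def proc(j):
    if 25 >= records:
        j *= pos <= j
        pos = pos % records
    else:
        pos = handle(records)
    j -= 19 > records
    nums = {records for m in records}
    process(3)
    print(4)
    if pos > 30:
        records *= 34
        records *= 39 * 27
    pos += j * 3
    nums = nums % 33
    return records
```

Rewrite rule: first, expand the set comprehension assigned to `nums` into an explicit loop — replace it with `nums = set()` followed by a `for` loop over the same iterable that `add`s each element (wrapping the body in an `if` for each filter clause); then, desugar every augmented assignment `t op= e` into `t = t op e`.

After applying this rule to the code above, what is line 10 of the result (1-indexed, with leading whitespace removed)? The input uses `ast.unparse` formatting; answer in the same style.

nums.add(records)

Transformed code:
def proc(j):
    if 25 >= records:
        j = j * (pos <= j)
        pos = pos % records
    else:
        pos = handle(records)
    j = j - (19 > records)
    nums = set()
    for m in records:
        nums.add(records)
    process(3)
    print(4)
    if pos > 30:
        records = records * 34
        records = records * (39 * 27)
    pos = pos + j * 3
    nums = nums % 33
    return records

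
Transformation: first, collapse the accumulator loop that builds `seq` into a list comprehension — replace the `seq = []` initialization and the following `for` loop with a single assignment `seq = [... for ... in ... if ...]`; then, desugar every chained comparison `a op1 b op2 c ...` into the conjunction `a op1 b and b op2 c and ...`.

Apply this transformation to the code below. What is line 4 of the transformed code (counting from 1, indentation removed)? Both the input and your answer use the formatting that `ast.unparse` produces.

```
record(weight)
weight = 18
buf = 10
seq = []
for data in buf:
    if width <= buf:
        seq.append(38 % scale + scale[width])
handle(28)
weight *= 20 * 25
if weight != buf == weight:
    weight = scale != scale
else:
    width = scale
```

seq = [38 % scale + scale[width] for data in buf if width <= buf]

Transformed code:
record(weight)
weight = 18
buf = 10
seq = [38 % scale + scale[width] for data in buf if width <= buf]
handle(28)
weight *= 20 * 25
if weight != buf and buf == weight:
    weight = scale != scale
else:
    width = scale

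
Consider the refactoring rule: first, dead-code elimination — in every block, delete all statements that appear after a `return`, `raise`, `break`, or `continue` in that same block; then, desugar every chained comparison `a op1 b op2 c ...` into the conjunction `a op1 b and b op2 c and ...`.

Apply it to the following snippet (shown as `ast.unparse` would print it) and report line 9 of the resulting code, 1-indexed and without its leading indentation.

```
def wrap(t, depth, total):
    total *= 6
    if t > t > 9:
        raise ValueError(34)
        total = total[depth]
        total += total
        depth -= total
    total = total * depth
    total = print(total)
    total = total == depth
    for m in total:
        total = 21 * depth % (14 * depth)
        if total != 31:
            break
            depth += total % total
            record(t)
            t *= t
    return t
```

total = 21 * depth % (14 * depth)

Transformed code:
def wrap(t, depth, total):
    total *= 6
    if t > t and t > 9:
        raise ValueError(34)
    total = total * depth
    total = print(total)
    total = total == depth
    for m in total:
        total = 21 * depth % (14 * depth)
        if total != 31:
            break
    return t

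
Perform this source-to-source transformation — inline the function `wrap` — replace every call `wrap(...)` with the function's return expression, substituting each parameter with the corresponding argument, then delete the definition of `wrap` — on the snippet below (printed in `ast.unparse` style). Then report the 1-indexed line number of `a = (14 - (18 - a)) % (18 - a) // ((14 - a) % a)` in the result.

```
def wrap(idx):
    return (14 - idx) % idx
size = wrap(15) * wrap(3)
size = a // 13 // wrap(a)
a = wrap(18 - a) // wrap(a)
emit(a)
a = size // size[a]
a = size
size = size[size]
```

Transformed code:
size = (14 - 15) % 15 * ((14 - 3) % 3)
size = a // 13 // ((14 - a) % a)
a = (14 - (18 - a)) % (18 - a) // ((14 - a) % a)
emit(a)
a = size // size[a]
a = size
size = size[size]

3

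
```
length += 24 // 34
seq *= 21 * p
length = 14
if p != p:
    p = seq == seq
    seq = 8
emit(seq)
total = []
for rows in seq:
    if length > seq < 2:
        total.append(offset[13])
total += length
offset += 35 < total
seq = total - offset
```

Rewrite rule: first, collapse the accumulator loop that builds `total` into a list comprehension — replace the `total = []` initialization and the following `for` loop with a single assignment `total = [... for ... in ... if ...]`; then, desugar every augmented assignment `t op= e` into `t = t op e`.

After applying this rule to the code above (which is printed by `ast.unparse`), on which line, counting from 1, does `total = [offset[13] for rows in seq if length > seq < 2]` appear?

8

Transformed code:
length = length + 24 // 34
seq = seq * (21 * p)
length = 14
if p != p:
    p = seq == seq
    seq = 8
emit(seq)
total = [offset[13] for rows in seq if length > seq < 2]
total = total + length
offset = offset + (35 < total)
seq = total - offset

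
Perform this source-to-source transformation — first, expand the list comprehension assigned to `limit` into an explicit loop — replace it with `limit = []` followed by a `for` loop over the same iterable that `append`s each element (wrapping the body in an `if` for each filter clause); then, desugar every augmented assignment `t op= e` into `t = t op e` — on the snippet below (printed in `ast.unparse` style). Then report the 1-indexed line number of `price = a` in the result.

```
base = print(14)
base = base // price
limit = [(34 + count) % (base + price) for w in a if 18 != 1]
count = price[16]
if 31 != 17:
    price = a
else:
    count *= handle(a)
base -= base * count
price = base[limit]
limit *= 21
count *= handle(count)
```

Transformed code:
base = print(14)
base = base // price
limit = []
for w in a:
    if 18 != 1:
        limit.append((34 + count) % (base + price))
count = price[16]
if 31 != 17:
    price = a
else:
    count = count * handle(a)
base = base - base * count
price = base[limit]
limit = limit * 21
count = count * handle(count)

9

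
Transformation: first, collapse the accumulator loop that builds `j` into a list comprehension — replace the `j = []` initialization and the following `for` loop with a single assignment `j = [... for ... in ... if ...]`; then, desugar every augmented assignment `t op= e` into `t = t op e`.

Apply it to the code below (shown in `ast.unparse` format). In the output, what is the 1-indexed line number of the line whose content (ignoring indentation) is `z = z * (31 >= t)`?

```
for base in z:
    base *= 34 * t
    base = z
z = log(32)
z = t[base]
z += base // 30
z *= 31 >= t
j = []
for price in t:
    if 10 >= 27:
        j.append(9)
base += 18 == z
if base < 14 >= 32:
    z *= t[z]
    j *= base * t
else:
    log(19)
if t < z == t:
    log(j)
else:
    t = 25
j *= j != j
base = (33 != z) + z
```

Transformed code:
for base in z:
    base = base * (34 * t)
    base = z
z = log(32)
z = t[base]
z = z + base // 30
z = z * (31 >= t)
j = [9 for price in t if 10 >= 27]
base = base + (18 == z)
if base < 14 >= 32:
    z = z * t[z]
    j = j * (base * t)
else:
    log(19)
if t < z == t:
    log(j)
else:
    t = 25
j = j * (j != j)
base = (33 != z) + z

7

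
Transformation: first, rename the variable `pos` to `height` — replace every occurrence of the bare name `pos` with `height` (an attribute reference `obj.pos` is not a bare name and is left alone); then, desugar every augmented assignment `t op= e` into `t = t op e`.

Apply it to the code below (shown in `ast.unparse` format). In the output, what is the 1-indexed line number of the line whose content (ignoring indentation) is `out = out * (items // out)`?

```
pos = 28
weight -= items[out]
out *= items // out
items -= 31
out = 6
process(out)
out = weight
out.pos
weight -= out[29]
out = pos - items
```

3

Transformed code:
height = 28
weight = weight - items[out]
out = out * (items // out)
items = items - 31
out = 6
process(out)
out = weight
out.pos
weight = weight - out[29]
out = height - items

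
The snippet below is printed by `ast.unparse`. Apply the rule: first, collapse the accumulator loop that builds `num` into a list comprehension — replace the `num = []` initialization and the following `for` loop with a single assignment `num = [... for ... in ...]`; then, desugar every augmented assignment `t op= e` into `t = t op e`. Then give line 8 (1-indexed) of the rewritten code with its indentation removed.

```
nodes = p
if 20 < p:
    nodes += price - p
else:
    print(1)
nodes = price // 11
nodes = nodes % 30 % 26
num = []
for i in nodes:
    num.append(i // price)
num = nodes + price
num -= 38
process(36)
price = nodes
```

num = [i // price for i in nodes]

Transformed code:
nodes = p
if 20 < p:
    nodes = nodes + (price - p)
else:
    print(1)
nodes = price // 11
nodes = nodes % 30 % 26
num = [i // price for i in nodes]
num = nodes + price
num = num - 38
process(36)
price = nodes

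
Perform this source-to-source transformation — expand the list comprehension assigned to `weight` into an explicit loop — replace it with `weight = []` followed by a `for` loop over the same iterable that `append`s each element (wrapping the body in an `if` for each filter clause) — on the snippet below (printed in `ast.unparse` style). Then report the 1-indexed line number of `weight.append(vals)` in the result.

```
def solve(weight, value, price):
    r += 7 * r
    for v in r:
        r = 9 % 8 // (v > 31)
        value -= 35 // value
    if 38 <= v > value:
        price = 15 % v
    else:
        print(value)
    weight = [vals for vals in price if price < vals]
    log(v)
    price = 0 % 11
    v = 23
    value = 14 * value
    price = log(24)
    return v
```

Transformed code:
def solve(weight, value, price):
    r += 7 * r
    for v in r:
        r = 9 % 8 // (v > 31)
        value -= 35 // value
    if 38 <= v > value:
        price = 15 % v
    else:
        print(value)
    weight = []
    for vals in price:
        if price < vals:
            weight.append(vals)
    log(v)
    price = 0 % 11
    v = 23
    value = 14 * value
    price = log(24)
    return v

13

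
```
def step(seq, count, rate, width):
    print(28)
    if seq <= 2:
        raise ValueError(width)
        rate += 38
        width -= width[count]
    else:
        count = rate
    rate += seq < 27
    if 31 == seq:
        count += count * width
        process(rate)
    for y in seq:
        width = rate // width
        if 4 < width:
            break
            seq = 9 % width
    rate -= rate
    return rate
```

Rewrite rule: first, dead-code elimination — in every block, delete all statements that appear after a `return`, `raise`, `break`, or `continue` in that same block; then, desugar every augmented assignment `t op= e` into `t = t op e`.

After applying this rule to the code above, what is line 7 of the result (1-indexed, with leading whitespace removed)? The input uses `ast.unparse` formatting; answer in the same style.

Transformed code:
def step(seq, count, rate, width):
    print(28)
    if seq <= 2:
        raise ValueError(width)
    else:
        count = rate
    rate = rate + (seq < 27)
    if 31 == seq:
        count = count + count * width
        process(rate)
    for y in seq:
        width = rate // width
        if 4 < width:
            break
    rate = rate - rate
    return rate

rate = rate + (seq < 27)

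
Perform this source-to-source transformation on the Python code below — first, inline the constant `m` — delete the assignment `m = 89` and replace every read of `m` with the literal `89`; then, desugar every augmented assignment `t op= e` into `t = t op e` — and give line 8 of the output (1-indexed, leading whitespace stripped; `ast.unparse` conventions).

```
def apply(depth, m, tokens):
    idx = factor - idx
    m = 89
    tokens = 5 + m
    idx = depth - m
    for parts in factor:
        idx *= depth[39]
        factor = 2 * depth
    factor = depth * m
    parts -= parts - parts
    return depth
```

factor = depth * 89

Transformed code:
def apply(depth, m, tokens):
    idx = factor - idx
    tokens = 5 + 89
    idx = depth - 89
    for parts in factor:
        idx = idx * depth[39]
        factor = 2 * depth
    factor = depth * 89
    parts = parts - (parts - parts)
    return depth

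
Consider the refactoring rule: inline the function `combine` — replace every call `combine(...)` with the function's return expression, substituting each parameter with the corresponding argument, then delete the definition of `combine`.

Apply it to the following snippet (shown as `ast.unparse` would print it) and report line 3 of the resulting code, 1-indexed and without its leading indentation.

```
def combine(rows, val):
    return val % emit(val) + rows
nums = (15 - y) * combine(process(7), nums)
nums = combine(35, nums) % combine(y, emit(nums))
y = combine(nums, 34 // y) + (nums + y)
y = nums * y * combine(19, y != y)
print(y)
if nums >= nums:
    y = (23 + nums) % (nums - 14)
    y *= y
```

y = 34 // y % emit(34 // y) + nums + (nums + y)

Transformed code:
nums = (15 - y) * (nums % emit(nums) + process(7))
nums = (nums % emit(nums) + 35) % (emit(nums) % emit(emit(nums)) + y)
y = 34 // y % emit(34 // y) + nums + (nums + y)
y = nums * y * ((y != y) % emit(y != y) + 19)
print(y)
if nums >= nums:
    y = (23 + nums) % (nums - 14)
    y *= y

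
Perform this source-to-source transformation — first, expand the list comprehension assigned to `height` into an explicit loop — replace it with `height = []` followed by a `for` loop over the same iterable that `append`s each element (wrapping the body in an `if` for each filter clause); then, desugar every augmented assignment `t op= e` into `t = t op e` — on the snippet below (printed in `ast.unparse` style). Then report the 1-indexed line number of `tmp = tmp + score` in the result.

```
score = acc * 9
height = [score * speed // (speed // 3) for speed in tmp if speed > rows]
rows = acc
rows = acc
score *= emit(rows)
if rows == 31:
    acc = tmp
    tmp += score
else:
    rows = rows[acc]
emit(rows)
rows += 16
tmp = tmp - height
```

11

Transformed code:
score = acc * 9
height = []
for speed in tmp:
    if speed > rows:
        height.append(score * speed // (speed // 3))
rows = acc
rows = acc
score = score * emit(rows)
if rows == 31:
    acc = tmp
    tmp = tmp + score
else:
    rows = rows[acc]
emit(rows)
rows = rows + 16
tmp = tmp - height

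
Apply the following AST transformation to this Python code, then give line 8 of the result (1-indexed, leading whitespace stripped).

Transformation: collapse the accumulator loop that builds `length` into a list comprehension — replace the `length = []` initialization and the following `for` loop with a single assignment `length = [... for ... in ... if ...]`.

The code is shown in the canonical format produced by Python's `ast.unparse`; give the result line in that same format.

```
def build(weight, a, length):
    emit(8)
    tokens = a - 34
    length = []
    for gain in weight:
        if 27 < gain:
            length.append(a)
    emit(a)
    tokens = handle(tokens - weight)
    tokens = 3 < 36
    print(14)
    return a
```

print(14)

Transformed code:
def build(weight, a, length):
    emit(8)
    tokens = a - 34
    length = [a for gain in weight if 27 < gain]
    emit(a)
    tokens = handle(tokens - weight)
    tokens = 3 < 36
    print(14)
    return a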